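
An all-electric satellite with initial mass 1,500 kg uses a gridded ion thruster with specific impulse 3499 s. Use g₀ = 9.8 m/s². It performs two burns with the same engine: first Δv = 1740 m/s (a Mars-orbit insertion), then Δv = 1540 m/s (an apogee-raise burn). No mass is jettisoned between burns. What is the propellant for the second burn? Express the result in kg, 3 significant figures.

propellant for the second burn ≈ 62.6 kg

v_e = Isp · g₀ = 3499 × 9.8 = 34290.2 m/s.
After the first burn: m = 1500 × exp(−1740/34290.2) = 1500 × 0.95052 = 1,425.78 kg.
After the second burn: m = 1,425.78 × exp(−1540/34290.2) = 1,425.78 × 0.95608 = 1,363.16 kg.
Second-burn propellant = 1,425.78 − 1,363.16 = 62.62 kg.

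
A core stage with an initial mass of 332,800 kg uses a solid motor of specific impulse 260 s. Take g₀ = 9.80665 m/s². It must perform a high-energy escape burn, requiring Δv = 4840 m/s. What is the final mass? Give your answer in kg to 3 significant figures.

v_e = Isp · g₀ = 260 × 9.80665 = 2549.7 m/s.
Rocket equation: m₀/m_f = exp(Δv / v_e) = exp(4840 / 2549.7) = exp(1.8982) = 6.6741.
m_f = m₀ / 6.6741 = 332,800 / 6.6741 = 49,864.4 kg.

final mass ≈ 49900 kg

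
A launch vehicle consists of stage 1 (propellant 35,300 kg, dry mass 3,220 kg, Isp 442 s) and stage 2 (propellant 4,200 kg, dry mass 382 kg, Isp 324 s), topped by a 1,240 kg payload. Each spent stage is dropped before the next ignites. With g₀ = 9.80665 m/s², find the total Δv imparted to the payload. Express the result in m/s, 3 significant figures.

Ignition mass of stage 1 = 35,300+3,220 + 4,200+382 + 1,240 = 44,342 kg.
Stage 1: m₀ = 44,342 kg, m_f = 44,342 − 35,300 = 9,042 kg; Δv = 442×9.80665×ln(4.904) = 4334.5×1.5901 ≈ 6892 m/s.
Stage 2: m₀ = 5,822 kg, m_f = 5,822 − 4,200 = 1,622 kg; Δv = 324×9.80665×ln(3.589) = 3177.4×1.2780 ≈ 4061 m/s.
Total Δv = 6892 + 4061 = 10953 m/s.

Δv ≈ 11000 m/s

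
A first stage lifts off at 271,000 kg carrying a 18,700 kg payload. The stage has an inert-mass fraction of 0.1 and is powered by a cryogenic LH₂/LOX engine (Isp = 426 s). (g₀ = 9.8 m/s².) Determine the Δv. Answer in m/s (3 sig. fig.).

Δv ≈ 7600 m/s

Stage wet mass = m₀ − payload = 271,000 − 18,700 = 252,300 kg.
Stage dry mass = ε × stage wet mass = 0.1 × 252,300 = 25,230 kg.
Burnout mass m_f = stage dry + payload = 25,230 + 18,700 = 43,930 kg.
v_e = Isp · g₀ = 426 × 9.8 = 4174.8 m/s.
By the Tsiolkovsky rocket equation, Δv = v_e · ln(271,000/43,930) = 4174.8 × ln(6.169) = 4174.8 × 1.8195 ≈ 7596 m/s.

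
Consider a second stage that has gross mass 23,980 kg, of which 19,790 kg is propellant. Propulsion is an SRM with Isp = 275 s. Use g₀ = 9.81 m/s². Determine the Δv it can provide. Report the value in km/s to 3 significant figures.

v_e = Isp · g₀ = 275 × 9.81 = 2697.8 m/s.
m_f = m₀ − m_prop = 23,980 − 19,790 = 4,190 kg.
From the ideal rocket equation, Δv = v_e · ln(m₀/m_f) = 2697.8 × ln(5.723) = 2697.8 × 1.7445 ≈ 4706.3 m/s.

Δv ≈ 4.71 km/s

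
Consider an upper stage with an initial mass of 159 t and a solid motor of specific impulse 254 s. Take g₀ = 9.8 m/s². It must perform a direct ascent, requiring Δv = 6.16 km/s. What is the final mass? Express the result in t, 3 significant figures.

v_e = Isp · g₀ = 254 × 9.8 = 2489.2 m/s.
m₀/m_f = exp(Δv / v_e) = exp(6160 / 2489.2) = exp(2.4747) = 11.8780.
m_f = m₀ / 11.8780 = 159 / 11.8780 = 13.3861 t.

final mass ≈ 13.4 t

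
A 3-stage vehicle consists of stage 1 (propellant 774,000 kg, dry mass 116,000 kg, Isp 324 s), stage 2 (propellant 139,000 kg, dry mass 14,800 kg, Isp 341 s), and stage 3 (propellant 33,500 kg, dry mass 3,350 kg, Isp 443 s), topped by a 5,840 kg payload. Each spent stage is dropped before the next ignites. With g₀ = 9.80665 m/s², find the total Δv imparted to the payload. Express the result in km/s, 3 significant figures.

Ignition mass of stage 1 = 774,000+116,000 + 139,000+14,800 + 33,500+3,350 + 5,840 = 1,086,490 kg.
Stage 1: m₀ = 1,086,490 kg, m_f = 1,086,490 − 774,000 = 312,490 kg; Δv = 324×9.80665×ln(3.477) = 3177.4×1.2461 ≈ 3959 m/s.
Stage 2: m₀ = 196,490 kg, m_f = 196,490 − 139,000 = 57,490 kg; Δv = 341×9.80665×ln(3.418) = 3344.1×1.2290 ≈ 4110 m/s.
Stage 3: m₀ = 42,690 kg, m_f = 42,690 − 33,500 = 9,190 kg; Δv = 443×9.80665×ln(4.645) = 4344.3×1.5358 ≈ 6672 m/s.
Total Δv = 3959 + 4110 + 6672 = 14741 m/s.

Δv ≈ 14.7 km/s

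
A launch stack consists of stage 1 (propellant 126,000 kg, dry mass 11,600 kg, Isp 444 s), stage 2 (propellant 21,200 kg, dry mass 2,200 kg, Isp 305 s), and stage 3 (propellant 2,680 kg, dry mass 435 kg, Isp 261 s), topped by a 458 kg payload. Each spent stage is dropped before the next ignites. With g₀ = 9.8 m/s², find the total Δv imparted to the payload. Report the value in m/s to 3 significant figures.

Ignition mass of stage 1 = 126,000+11,600 + 21,200+2,200 + 2,680+435 + 458 = 164,573 kg.
Stage 1: m₀ = 164,573 kg, m_f = 164,573 − 126,000 = 38,573 kg; Δv = 444×9.8×ln(4.267) = 4351.2×1.4508 ≈ 6313 m/s.
Stage 2: m₀ = 26,973 kg, m_f = 26,973 − 21,200 = 5,773 kg; Δv = 305×9.8×ln(4.672) = 2989.0×1.5416 ≈ 4608 m/s.
Stage 3: m₀ = 3,573 kg, m_f = 3,573 − 2,680 = 893 kg; Δv = 261×9.8×ln(4.001) = 2557.8×1.3866 ≈ 3547 m/s.
Total Δv = 6313 + 4608 + 3547 = 14468 m/s.

Δv ≈ 14500 m/s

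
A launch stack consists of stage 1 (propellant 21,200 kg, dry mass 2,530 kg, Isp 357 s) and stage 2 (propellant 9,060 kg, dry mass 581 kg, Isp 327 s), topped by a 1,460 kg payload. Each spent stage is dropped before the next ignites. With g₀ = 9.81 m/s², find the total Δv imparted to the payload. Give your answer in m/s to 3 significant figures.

Δv ≈ 8720 m/s

Ignition mass of stage 1 = 21,200+2,530 + 9,060+581 + 1,460 = 34,831 kg.
Stage 1: m₀ = 34,831 kg, m_f = 34,831 − 21,200 = 13,631 kg; Δv = 357×9.81×ln(2.555) = 3502.2×0.9382 ≈ 3286 m/s.
Stage 2: m₀ = 11,101 kg, m_f = 11,101 − 9,060 = 2,041 kg; Δv = 327×9.81×ln(5.439) = 3207.9×1.6936 ≈ 5433 m/s.
Total Δv = 3286 + 5433 = 8719 m/s.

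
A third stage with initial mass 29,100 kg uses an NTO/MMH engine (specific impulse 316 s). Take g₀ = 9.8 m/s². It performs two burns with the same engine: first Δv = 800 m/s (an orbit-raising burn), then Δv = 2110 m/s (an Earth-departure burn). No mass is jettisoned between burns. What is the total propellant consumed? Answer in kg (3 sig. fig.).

total propellant consumed ≈ 17700 kg

v_e = Isp · g₀ = 316 × 9.8 = 3096.8 m/s.
After the first burn: m = 29100 × exp(−800/3096.8) = 29100 × 0.77234 = 22,475.1 kg.
After the second burn: m = 22,475.1 × exp(−2110/3096.8) = 22,475.1 × 0.50593 = 11,370.8 kg.
Total propellant = m₀ − m_final = 29100 − 11,370.8 = 17,729.2 kg.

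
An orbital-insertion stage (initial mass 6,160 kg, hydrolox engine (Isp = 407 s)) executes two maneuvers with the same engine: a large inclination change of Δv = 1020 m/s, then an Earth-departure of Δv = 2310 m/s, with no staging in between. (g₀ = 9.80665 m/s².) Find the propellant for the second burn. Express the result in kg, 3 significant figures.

v_e = Isp · g₀ = 407 × 9.80665 = 3991.3 m/s.
After the first burn: m = 6160 × exp(−1020/3991.3) = 6160 × 0.77449 = 4,770.86 kg.
After the second burn: m = 4,770.86 × exp(−2310/3991.3) = 4,770.86 × 0.56059 = 2,674.5 kg.
Second-burn propellant = 4,770.86 − 2,674.5 = 2,096.36 kg.

propellant for the second burn ≈ 2100 kg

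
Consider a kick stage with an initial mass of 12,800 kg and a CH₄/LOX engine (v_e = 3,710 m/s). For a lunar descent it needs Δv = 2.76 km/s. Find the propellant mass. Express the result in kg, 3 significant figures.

propellant mass ≈ 6720 kg

By the Tsiolkovsky rocket equation, m₀/m_f = exp(Δv / v_e) = exp(2760 / 3710.0) = exp(0.7439) = 2.1042.
m_f = 12,800 / 2.1042 = 6,083.07 kg, so propellant = m₀ − m_f = 12,800 − 6,083.07 = 6,716.93 kg.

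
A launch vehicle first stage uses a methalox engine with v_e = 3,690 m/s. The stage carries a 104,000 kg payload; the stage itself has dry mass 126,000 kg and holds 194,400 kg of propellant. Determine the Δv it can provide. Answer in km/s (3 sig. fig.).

m₀ = payload + dry + propellant = 104,000 + 126,000 + 194,400 = 424,400 kg.
m_f = payload + dry = 104,000 + 126,000 = 230,000 kg.
By the Tsiolkovsky rocket equation, Δv = v_e · ln(m₀/m_f) = 3690.0 × ln(1.845) = 3690.0 × 0.6126 ≈ 2260.5 m/s.

Δv ≈ 2.26 km/s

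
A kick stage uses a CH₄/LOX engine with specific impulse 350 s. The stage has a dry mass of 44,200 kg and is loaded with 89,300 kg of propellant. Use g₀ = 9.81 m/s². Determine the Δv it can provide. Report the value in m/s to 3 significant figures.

Δv ≈ 3800 m/s

v_e = Isp · g₀ = 350 × 9.81 = 3433.5 m/s.
m₀ = m_dry + m_prop = 44,200 + 89,300 = 133,500 kg.
Rocket equation: Δv = v_e · ln(m₀/m_f) = 3433.5 × ln(3.02) = 3433.5 × 1.1054 ≈ 3795.3 m/s.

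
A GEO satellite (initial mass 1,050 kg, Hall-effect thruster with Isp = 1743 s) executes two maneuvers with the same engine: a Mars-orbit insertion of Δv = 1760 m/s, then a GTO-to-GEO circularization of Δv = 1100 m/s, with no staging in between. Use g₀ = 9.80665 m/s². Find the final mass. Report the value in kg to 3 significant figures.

final mass ≈ 888 kg

v_e = Isp · g₀ = 1743 × 9.80665 = 17093.0 m/s.
After the first burn: m = 1050 × exp(−1760/17093.0) = 1050 × 0.90216 = 947.268 kg.
After the second burn: m = 947.268 × exp(−1100/17093.0) = 947.268 × 0.93767 = 888.225 kg.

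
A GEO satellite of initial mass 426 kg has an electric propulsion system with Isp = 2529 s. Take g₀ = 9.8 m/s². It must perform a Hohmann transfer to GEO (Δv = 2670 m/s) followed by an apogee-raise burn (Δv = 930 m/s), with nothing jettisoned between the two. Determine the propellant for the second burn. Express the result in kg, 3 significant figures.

propellant for the second burn ≈ 14.1 kg

v_e = Isp · g₀ = 2529 × 9.8 = 24784.2 m/s.
After the first burn: m = 426 × exp(−2670/24784.2) = 426 × 0.89787 = 382.493 kg.
After the second burn: m = 382.493 × exp(−930/24784.2) = 382.493 × 0.96317 = 368.406 kg.
Second-burn propellant = 382.493 − 368.406 = 14.087 kg.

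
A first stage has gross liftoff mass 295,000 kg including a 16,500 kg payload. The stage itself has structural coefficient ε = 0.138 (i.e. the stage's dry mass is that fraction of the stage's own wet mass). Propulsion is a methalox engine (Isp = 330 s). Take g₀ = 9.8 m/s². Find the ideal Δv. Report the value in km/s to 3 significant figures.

Stage wet mass = m₀ − payload = 295,000 − 16,500 = 278,500 kg.
Stage dry mass = ε × stage wet mass = 0.138 × 278,500 = 38,433 kg.
Burnout mass m_f = stage dry + payload = 38,433 + 16,500 = 54,933 kg.
v_e = Isp · g₀ = 330 × 9.8 = 3234.0 m/s.
From the ideal rocket equation, Δv = v_e · ln(295,000/54,933) = 3234.0 × ln(5.37) = 3234.0 × 1.6809 ≈ 5436 m/s.

Δv ≈ 5.44 km/s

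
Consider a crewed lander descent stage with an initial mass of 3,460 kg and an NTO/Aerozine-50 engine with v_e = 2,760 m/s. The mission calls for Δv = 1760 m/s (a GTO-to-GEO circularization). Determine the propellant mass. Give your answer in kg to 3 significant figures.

propellant mass ≈ 1630 kg

m₀/m_f = exp(Δv / v_e) = exp(1760 / 2760.0) = exp(0.6377) = 1.8921.
m_f = 3,460 / 1.8921 = 1,828.66 kg, so propellant = m₀ − m_f = 3,460 − 1,828.66 = 1,631.34 kg.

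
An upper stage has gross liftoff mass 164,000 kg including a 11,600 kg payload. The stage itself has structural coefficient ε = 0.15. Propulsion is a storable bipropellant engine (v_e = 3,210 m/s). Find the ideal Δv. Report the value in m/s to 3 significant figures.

Δv ≈ 5010 m/s

Stage wet mass = m₀ − payload = 164,000 − 11,600 = 152,400 kg.
Stage dry mass = ε × stage wet mass = 0.15 × 152,400 = 22,860 kg.
Burnout mass m_f = stage dry + payload = 22,860 + 11,600 = 34,460 kg.
Δv = v_e · ln(164,000/34,460) = 3210.0 × ln(4.759) = 3210.0 × 1.5601 ≈ 5008 m/s.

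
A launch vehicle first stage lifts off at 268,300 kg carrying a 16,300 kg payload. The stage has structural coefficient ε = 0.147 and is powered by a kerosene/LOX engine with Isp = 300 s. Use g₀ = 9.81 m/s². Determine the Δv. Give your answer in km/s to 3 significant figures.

Δv ≈ 4.75 km/s

Stage wet mass = m₀ − payload = 268,300 − 16,300 = 252,000 kg.
Stage dry mass = ε × stage wet mass = 0.147 × 252,000 = 37,044 kg.
Burnout mass m_f = stage dry + payload = 37,044 + 16,300 = 53,344 kg.
v_e = Isp · g₀ = 300 × 9.81 = 2943.0 m/s.
From the ideal rocket equation, Δv = v_e · ln(268,300/53,344) = 2943.0 × ln(5.03) = 2943.0 × 1.6153 ≈ 4754 m/s.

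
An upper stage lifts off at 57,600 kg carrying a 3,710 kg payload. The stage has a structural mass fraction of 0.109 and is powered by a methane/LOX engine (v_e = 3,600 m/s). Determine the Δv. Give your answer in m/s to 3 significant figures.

Δv ≈ 6460 m/s

Stage wet mass = m₀ − payload = 57,600 − 3,710 = 53,890 kg.
Stage dry mass = ε × stage wet mass = 0.109 × 53,890 = 5,874.01 kg.
Burnout mass m_f = stage dry + payload = 5,874.01 + 3,710 = 9,584.01 kg.
Δv = v_e · ln(57,600/9,584.01) = 3600.0 × ln(6.01) = 3600.0 × 1.7934 ≈ 6456 m/s.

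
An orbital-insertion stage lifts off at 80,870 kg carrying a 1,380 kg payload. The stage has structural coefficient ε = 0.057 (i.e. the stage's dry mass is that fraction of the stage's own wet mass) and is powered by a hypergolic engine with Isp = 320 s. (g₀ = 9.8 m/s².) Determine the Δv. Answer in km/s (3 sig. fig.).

Stage wet mass = m₀ − payload = 80,870 − 1,380 = 79,490 kg.
Stage dry mass = ε × stage wet mass = 0.057 × 79,490 = 4,530.93 kg.
Burnout mass m_f = stage dry + payload = 4,530.93 + 1,380 = 5,910.93 kg.
v_e = Isp · g₀ = 320 × 9.8 = 3136.0 m/s.
Rocket equation: Δv = v_e · ln(80,870/5,910.93) = 3136.0 × ln(13.68) = 3136.0 × 2.6160 ≈ 8204 m/s.

Δv ≈ 8.20 km/s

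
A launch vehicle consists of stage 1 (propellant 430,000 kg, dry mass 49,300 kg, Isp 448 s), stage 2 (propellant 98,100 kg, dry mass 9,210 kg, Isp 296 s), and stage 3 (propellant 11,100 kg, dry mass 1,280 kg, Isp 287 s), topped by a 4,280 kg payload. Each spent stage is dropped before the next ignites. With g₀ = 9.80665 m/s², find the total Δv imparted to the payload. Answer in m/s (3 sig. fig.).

Ignition mass of stage 1 = 430,000+49,300 + 98,100+9,210 + 11,100+1,280 + 4,280 = 603,270 kg.
Stage 1: m₀ = 603,270 kg, m_f = 603,270 − 430,000 = 173,270 kg; Δv = 448×9.80665×ln(3.482) = 4393.4×1.2475 ≈ 5481 m/s.
Stage 2: m₀ = 123,970 kg, m_f = 123,970 − 98,100 = 25,870 kg; Δv = 296×9.80665×ln(4.792) = 2902.8×1.5670 ≈ 4549 m/s.
Stage 3: m₀ = 16,660 kg, m_f = 16,660 − 11,100 = 5,560 kg; Δv = 287×9.80665×ln(2.996) = 2814.5×1.0974 ≈ 3089 m/s.
Total Δv = 5481 + 4549 + 3089 = 13119 m/s.

Δv ≈ 13100 m/s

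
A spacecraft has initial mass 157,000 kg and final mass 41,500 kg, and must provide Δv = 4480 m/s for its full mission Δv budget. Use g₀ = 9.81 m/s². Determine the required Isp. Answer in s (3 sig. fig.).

Isp ≈ 343 s

ln(m₀/m_f) = ln(157000/41500) = ln(3.783) = 1.3306.
Rocket equation: v_e = Δv / ln(m₀/m_f) = 4480 / 1.3306 = 3367.0 m/s.
Isp = v_e / g₀ = 3367.0 / 9.81 = 343.2 s.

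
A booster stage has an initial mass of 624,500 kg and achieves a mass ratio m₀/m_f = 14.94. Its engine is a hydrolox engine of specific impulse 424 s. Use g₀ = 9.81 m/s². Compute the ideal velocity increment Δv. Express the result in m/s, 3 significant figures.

Δv ≈ 11200 m/s

v_e = Isp · g₀ = 424 × 9.81 = 4159.4 m/s.
By the Tsiolkovsky rocket equation, Δv = v_e · ln(14.94) = 4159.4 × 2.7040 ≈ 11247.3 m/s.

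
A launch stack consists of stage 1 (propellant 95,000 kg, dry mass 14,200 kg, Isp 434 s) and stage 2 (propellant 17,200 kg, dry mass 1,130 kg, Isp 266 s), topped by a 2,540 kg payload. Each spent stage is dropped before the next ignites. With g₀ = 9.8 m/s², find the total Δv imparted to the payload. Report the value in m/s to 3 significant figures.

Ignition mass of stage 1 = 95,000+14,200 + 17,200+1,130 + 2,540 = 130,070 kg.
Stage 1: m₀ = 130,070 kg, m_f = 130,070 − 95,000 = 35,070 kg; Δv = 434×9.8×ln(3.709) = 4253.2×1.3107 ≈ 5575 m/s.
Stage 2: m₀ = 20,870 kg, m_f = 20,870 − 17,200 = 3,670 kg; Δv = 266×9.8×ln(5.687) = 2606.8×1.7381 ≈ 4531 m/s.
Total Δv = 5575 + 4531 = 10106 m/s.

Δv ≈ 10100 m/s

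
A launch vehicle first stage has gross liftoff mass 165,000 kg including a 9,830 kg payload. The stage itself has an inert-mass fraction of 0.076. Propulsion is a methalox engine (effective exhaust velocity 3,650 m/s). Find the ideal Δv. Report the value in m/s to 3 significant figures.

Δv ≈ 7420 m/s

Stage wet mass = m₀ − payload = 165,000 − 9,830 = 155,170 kg.
Stage dry mass = ε × stage wet mass = 0.076 × 155,170 = 11,792.9 kg.
Burnout mass m_f = stage dry + payload = 11,792.9 + 9,830 = 21,622.9 kg.
From the ideal rocket equation, Δv = v_e · ln(165,000/21,622.9) = 3650.0 × ln(7.631) = 3650.0 × 2.0322 ≈ 7418 m/s.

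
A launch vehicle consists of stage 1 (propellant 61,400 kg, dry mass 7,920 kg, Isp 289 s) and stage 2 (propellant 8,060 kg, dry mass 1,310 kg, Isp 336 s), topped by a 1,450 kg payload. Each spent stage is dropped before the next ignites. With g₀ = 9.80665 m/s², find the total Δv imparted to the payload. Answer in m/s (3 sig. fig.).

Ignition mass of stage 1 = 61,400+7,920 + 8,060+1,310 + 1,450 = 80,140 kg.
Stage 1: m₀ = 80,140 kg, m_f = 80,140 − 61,400 = 18,740 kg; Δv = 289×9.80665×ln(4.276) = 2834.1×1.4531 ≈ 4118 m/s.
Stage 2: m₀ = 10,820 kg, m_f = 10,820 − 8,060 = 2,760 kg; Δv = 336×9.80665×ln(3.92) = 3295.0×1.3662 ≈ 4502 m/s.
Total Δv = 4118 + 4502 = 8620 m/s.

Δv ≈ 8620 m/s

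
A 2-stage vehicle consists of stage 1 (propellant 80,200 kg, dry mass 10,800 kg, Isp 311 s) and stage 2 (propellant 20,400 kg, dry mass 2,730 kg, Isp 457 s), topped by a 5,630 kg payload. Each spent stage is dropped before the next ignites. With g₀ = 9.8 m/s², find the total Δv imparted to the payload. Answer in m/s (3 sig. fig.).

Ignition mass of stage 1 = 80,200+10,800 + 20,400+2,730 + 5,630 = 119,760 kg.
Stage 1: m₀ = 119,760 kg, m_f = 119,760 − 80,200 = 39,560 kg; Δv = 311×9.8×ln(3.027) = 3047.8×1.1077 ≈ 3376 m/s.
Stage 2: m₀ = 28,760 kg, m_f = 28,760 − 20,400 = 8,360 kg; Δv = 457×9.8×ln(3.44) = 4478.6×1.2355 ≈ 5533 m/s.
Total Δv = 3376 + 5533 = 8909 m/s.

Δv ≈ 8910 m/s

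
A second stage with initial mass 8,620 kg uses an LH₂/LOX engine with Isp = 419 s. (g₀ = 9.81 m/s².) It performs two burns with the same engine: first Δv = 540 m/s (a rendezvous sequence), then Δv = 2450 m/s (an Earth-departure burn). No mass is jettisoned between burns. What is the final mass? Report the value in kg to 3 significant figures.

v_e = Isp · g₀ = 419 × 9.81 = 4110.4 m/s.
After the first burn: m = 8620 × exp(−540/4110.4) = 8620 × 0.87689 = 7,558.79 kg.
After the second burn: m = 7,558.79 × exp(−2450/4110.4) = 7,558.79 × 0.55098 = 4,164.74 kg.

final mass ≈ 4160 kg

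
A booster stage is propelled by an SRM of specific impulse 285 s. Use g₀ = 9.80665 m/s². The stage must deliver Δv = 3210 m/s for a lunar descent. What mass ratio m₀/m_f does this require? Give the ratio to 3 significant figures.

v_e = Isp · g₀ = 285 × 9.80665 = 2794.9 m/s.
Using Δv = v_e ln(m₀/m_f): m₀/m_f = exp(Δv / v_e) = exp(3210 / 2794.9) = exp(1.1485) = 3.1535.

mass ratio ≈ 3.15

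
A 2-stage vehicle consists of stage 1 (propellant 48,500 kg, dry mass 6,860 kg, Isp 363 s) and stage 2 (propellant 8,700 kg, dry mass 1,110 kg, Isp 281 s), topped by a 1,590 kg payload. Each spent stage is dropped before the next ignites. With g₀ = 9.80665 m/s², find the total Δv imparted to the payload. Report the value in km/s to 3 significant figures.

Ignition mass of stage 1 = 48,500+6,860 + 8,700+1,110 + 1,590 = 66,760 kg.
Stage 1: m₀ = 66,760 kg, m_f = 66,760 − 48,500 = 18,260 kg; Δv = 363×9.80665×ln(3.656) = 3559.8×1.2964 ≈ 4615 m/s.
Stage 2: m₀ = 11,400 kg, m_f = 11,400 − 8,700 = 2,700 kg; Δv = 281×9.80665×ln(4.222) = 2755.7×1.4404 ≈ 3969 m/s.
Total Δv = 4615 + 3969 = 8584 m/s.

Δv ≈ 8.58 km/s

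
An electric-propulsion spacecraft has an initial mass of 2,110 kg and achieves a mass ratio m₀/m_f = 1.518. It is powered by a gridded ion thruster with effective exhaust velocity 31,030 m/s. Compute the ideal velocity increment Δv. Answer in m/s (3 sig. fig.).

Δv = v_e · ln(1.518) = 31030.0 × 0.4174 ≈ 12951.7 m/s.

Δv ≈ 13000 m/s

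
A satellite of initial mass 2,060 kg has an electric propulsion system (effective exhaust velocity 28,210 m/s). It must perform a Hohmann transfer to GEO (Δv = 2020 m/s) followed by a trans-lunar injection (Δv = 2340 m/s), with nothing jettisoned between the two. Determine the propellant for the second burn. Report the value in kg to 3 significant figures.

propellant for the second burn ≈ 153 kg

After the first burn: m = 2060 × exp(−2020/28210.0) = 2060 × 0.93090 = 1,917.65 kg.
After the second burn: m = 1,917.65 × exp(−2340/28210.0) = 1,917.65 × 0.92040 = 1,765.01 kg.
Second-burn propellant = 1,917.65 − 1,765.01 = 152.64 kg.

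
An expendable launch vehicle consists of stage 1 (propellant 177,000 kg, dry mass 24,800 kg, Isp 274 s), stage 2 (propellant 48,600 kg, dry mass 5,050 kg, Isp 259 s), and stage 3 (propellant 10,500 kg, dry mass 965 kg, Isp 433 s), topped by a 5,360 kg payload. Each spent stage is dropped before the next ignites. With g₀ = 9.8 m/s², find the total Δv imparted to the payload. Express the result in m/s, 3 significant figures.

Δv ≈ 9940 m/s

Ignition mass of stage 1 = 177,000+24,800 + 48,600+5,050 + 10,500+965 + 5,360 = 272,275 kg.
Stage 1: m₀ = 272,275 kg, m_f = 272,275 − 177,000 = 95,275 kg; Δv = 274×9.8×ln(2.858) = 2685.2×1.0500 ≈ 2820 m/s.
Stage 2: m₀ = 70,475 kg, m_f = 70,475 − 48,600 = 21,875 kg; Δv = 259×9.8×ln(3.222) = 2538.2×1.1699 ≈ 2969 m/s.
Stage 3: m₀ = 16,825 kg, m_f = 16,825 − 10,500 = 6,325 kg; Δv = 433×9.8×ln(2.66) = 4243.4×0.9784 ≈ 4152 m/s.
Total Δv = 2820 + 2969 + 4152 = 9941 m/s.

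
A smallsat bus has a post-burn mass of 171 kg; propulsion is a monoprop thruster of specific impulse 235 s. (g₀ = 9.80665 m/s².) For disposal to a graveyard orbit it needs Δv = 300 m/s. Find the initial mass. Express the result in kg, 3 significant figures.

initial mass ≈ 195 kg

v_e = Isp · g₀ = 235 × 9.80665 = 2304.6 m/s.
m₀/m_f = exp(Δv / v_e) = exp(300 / 2304.6) = exp(0.1302) = 1.1390.
m₀ = m_f × 1.1390 = 171 × 1.1390 = 194.769 kg.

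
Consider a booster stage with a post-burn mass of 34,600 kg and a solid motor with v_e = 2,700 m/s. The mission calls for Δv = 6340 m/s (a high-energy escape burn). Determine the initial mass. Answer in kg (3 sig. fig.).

initial mass ≈ 362000 kg

By the Tsiolkovsky rocket equation, m₀/m_f = exp(Δv / v_e) = exp(6340 / 2700.0) = exp(2.3481) = 10.4662.
m₀ = m_f × 10.4662 = 34,600 × 10.4662 = 362,131 kg.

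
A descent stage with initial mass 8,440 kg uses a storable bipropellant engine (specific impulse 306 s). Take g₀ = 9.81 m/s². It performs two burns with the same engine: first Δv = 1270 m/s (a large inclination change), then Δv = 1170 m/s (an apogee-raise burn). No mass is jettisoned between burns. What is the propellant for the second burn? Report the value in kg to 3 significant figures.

propellant for the second burn ≈ 1780 kg

v_e = Isp · g₀ = 306 × 9.81 = 3001.9 m/s.
After the first burn: m = 8440 × exp(−1270/3001.9) = 8440 × 0.65503 = 5,528.45 kg.
After the second burn: m = 5,528.45 × exp(−1170/3001.9) = 5,528.45 × 0.67722 = 3,743.98 kg.
Second-burn propellant = 5,528.45 − 3,743.98 = 1,784.47 kg.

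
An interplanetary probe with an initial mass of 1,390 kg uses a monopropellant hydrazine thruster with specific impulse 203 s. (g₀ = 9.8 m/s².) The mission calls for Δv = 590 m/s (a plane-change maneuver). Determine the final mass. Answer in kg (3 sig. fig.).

final mass ≈ 1030 kg

v_e = Isp · g₀ = 203 × 9.8 = 1989.4 m/s.
Rocket equation: m₀/m_f = exp(Δv / v_e) = exp(590 / 1989.4) = exp(0.2966) = 1.3452.
m_f = m₀ / 1.3452 = 1,390 / 1.3452 = 1,033.3 kg.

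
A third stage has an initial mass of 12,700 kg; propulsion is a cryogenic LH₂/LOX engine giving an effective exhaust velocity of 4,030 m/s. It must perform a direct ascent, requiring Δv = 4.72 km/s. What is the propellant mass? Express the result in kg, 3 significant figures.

By the Tsiolkovsky rocket equation, m₀/m_f = exp(Δv / v_e) = exp(4720 / 4030.0) = exp(1.1712) = 3.2259.
m_f = 12,700 / 3.2259 = 3,936.89 kg, so propellant = m₀ − m_f = 12,700 − 3,936.89 = 8,763.11 kg.

propellant mass ≈ 8760 kg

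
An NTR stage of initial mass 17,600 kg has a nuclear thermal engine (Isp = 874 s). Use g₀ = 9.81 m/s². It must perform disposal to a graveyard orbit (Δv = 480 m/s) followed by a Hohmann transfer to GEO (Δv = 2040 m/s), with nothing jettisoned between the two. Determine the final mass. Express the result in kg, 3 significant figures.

v_e = Isp · g₀ = 874 × 9.81 = 8573.9 m/s.
After the first burn: m = 17600 × exp(−480/8573.9) = 17600 × 0.94555 = 16,641.7 kg.
After the second burn: m = 16,641.7 × exp(−2040/8573.9) = 16,641.7 × 0.78826 = 13,118 kg.

final mass ≈ 13100 kg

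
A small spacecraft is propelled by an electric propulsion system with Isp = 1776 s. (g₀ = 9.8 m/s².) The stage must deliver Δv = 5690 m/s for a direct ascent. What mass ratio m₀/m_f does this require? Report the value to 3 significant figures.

v_e = Isp · g₀ = 1776 × 9.8 = 17404.8 m/s.
m₀/m_f = exp(Δv / v_e) = exp(5690 / 17404.8) = exp(0.3269) = 1.3867.

mass ratio ≈ 1.39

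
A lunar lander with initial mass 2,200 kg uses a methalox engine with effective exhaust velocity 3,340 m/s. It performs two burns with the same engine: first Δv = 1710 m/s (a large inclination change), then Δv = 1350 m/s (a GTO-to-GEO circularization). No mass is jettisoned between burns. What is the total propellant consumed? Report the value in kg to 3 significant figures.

total propellant consumed ≈ 1320 kg

After the first burn: m = 2200 × exp(−1710/3340.0) = 2200 × 0.59931 = 1,318.48 kg.
After the second burn: m = 1,318.48 × exp(−1350/3340.0) = 1,318.48 × 0.66752 = 880.112 kg.
Total propellant = m₀ − m_final = 2200 − 880.112 = 1,319.888 kg.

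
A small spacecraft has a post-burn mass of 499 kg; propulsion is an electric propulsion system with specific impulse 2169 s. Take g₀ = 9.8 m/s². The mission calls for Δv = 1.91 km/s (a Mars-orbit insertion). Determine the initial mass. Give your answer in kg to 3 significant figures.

initial mass ≈ 546 kg

v_e = Isp · g₀ = 2169 × 9.8 = 21256.2 m/s.
m₀/m_f = exp(Δv / v_e) = exp(1910 / 21256.2) = exp(0.0899) = 1.0940.
m₀ = m_f × 1.0940 = 499 × 1.0940 = 545.906 kg.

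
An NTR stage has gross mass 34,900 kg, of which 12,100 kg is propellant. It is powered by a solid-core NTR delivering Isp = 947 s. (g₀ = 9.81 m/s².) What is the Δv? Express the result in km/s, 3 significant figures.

v_e = Isp · g₀ = 947 × 9.81 = 9290.1 m/s.
m_f = m₀ − m_prop = 34,900 − 12,100 = 22,800 kg.
Using Δv = v_e ln(m₀/m_f): Δv = v_e · ln(m₀/m_f) = 9290.1 × ln(1.531) = 9290.1 × 0.4257 ≈ 3955.0 m/s.

Δv ≈ 3.96 km/s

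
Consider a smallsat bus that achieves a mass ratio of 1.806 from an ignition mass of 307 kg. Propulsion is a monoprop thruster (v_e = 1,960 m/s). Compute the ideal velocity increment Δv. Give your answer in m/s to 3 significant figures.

Δv ≈ 1160 m/s

Using Δv = v_e ln(m₀/m_f): Δv = v_e · ln(1.806) = 1960.0 × 0.5911 ≈ 1158.6 m/s.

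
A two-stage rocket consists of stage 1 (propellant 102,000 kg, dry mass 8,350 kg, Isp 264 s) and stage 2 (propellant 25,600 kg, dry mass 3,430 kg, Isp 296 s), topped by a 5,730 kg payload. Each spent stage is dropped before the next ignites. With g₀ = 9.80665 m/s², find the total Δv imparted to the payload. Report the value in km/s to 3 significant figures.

Δv ≈ 7.01 km/s

Ignition mass of stage 1 = 102,000+8,350 + 25,600+3,430 + 5,730 = 145,110 kg.
Stage 1: m₀ = 145,110 kg, m_f = 145,110 − 102,000 = 43,110 kg; Δv = 264×9.80665×ln(3.366) = 2589.0×1.2137 ≈ 3142 m/s.
Stage 2: m₀ = 34,760 kg, m_f = 34,760 − 25,600 = 9,160 kg; Δv = 296×9.80665×ln(3.795) = 2902.8×1.3336 ≈ 3871 m/s.
Total Δv = 3142 + 3871 = 7013 m/s.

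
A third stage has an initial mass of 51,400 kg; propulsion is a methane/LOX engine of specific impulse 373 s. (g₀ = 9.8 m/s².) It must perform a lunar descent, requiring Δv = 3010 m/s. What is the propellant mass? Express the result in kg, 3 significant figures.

v_e = Isp · g₀ = 373 × 9.8 = 3655.4 m/s.
m₀/m_f = exp(Δv / v_e) = exp(3010 / 3655.4) = exp(0.8234) = 2.2783.
m_f = 51,400 / 2.2783 = 22,560.7 kg, so propellant = m₀ − m_f = 51,400 − 22,560.7 = 28,839.3 kg.

propellant mass ≈ 28800 kg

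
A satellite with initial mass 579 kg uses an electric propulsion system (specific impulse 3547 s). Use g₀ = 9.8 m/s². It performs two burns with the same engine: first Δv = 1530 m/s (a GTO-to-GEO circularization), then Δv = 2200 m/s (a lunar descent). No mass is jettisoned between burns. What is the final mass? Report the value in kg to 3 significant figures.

v_e = Isp · g₀ = 3547 × 9.8 = 34760.6 m/s.
After the first burn: m = 579 × exp(−1530/34760.6) = 579 × 0.95694 = 554.068 kg.
After the second burn: m = 554.068 × exp(−2200/34760.6) = 554.068 × 0.93867 = 520.087 kg.

final mass ≈ 520 kg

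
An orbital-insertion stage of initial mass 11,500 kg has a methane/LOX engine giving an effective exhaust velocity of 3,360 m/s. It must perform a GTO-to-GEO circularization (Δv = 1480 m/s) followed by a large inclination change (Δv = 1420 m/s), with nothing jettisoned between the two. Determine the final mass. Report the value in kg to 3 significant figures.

After the first burn: m = 11500 × exp(−1480/3360.0) = 11500 × 0.64373 = 7,402.9 kg.
After the second burn: m = 7,402.9 × exp(−1420/3360.0) = 7,402.9 × 0.65533 = 4,851.34 kg.

final mass ≈ 4850 kg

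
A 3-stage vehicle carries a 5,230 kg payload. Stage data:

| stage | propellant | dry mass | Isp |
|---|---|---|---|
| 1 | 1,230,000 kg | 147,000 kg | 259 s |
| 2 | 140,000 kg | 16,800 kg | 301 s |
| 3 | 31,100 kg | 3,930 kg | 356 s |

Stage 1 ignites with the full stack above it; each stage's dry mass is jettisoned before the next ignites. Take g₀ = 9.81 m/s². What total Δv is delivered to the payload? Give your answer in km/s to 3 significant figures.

Ignition mass of stage 1 = 1,230,000+147,000 + 140,000+16,800 + 31,100+3,930 + 5,230 = 1,574,060 kg.
Stage 1: m₀ = 1,574,060 kg, m_f = 1,574,060 − 1,230,000 = 344,060 kg; Δv = 259×9.81×ln(4.575) = 2540.8×1.5206 ≈ 3864 m/s.
Stage 2: m₀ = 197,060 kg, m_f = 197,060 − 140,000 = 57,060 kg; Δv = 301×9.81×ln(3.454) = 2952.8×1.2394 ≈ 3660 m/s.
Stage 3: m₀ = 40,260 kg, m_f = 40,260 − 31,100 = 9,160 kg; Δv = 356×9.81×ln(4.395) = 3492.4×1.4805 ≈ 5170 m/s.
Total Δv = 3864 + 3660 + 5170 = 12694 m/s.

Δv ≈ 12.7 km/s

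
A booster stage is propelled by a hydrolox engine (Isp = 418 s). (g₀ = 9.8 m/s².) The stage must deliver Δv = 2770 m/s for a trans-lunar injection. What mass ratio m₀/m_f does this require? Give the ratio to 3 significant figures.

v_e = Isp · g₀ = 418 × 9.8 = 4096.4 m/s.
m₀/m_f = exp(Δv / v_e) = exp(2770 / 4096.4) = exp(0.6762) = 1.9664.

mass ratio ≈ 1.97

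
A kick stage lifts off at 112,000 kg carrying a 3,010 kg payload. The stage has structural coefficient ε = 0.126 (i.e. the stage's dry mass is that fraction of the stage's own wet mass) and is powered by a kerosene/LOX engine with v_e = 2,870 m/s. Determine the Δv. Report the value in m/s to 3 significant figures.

Δv ≈ 5450 m/s

Stage wet mass = m₀ − payload = 112,000 − 3,010 = 108,990 kg.
Stage dry mass = ε × stage wet mass = 0.126 × 108,990 = 13,732.7 kg.
Burnout mass m_f = stage dry + payload = 13,732.7 + 3,010 = 16,742.7 kg.
Δv = v_e · ln(112,000/16,742.7) = 2870.0 × ln(6.689) = 2870.0 × 1.9005 ≈ 5455 m/s.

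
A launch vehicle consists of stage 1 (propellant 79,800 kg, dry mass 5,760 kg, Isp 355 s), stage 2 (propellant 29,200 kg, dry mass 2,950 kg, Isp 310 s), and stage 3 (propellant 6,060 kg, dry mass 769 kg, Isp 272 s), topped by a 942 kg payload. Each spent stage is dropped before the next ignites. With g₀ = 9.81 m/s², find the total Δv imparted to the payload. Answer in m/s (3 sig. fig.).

Δv ≈ 11600 m/s

Ignition mass of stage 1 = 79,800+5,760 + 29,200+2,950 + 6,060+769 + 942 = 125,481 kg.
Stage 1: m₀ = 125,481 kg, m_f = 125,481 − 79,800 = 45,681 kg; Δv = 355×9.81×ln(2.747) = 3482.6×1.0105 ≈ 3519 m/s.
Stage 2: m₀ = 39,921 kg, m_f = 39,921 − 29,200 = 10,721 kg; Δv = 310×9.81×ln(3.724) = 3041.1×1.3147 ≈ 3998 m/s.
Stage 3: m₀ = 7,771 kg, m_f = 7,771 − 6,060 = 1,711 kg; Δv = 272×9.81×ln(4.542) = 2668.3×1.5133 ≈ 4038 m/s.
Total Δv = 3519 + 3998 + 4038 = 11555 m/s.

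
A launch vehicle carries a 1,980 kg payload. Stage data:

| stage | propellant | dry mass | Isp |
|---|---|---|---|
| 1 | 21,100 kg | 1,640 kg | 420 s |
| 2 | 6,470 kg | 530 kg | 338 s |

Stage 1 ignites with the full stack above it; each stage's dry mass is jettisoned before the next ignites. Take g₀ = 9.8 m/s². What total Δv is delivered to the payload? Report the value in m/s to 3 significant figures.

Δv ≈ 8730 m/s

Ignition mass of stage 1 = 21,100+1,640 + 6,470+530 + 1,980 = 31,720 kg.
Stage 1: m₀ = 31,720 kg, m_f = 31,720 − 21,100 = 10,620 kg; Δv = 420×9.8×ln(2.987) = 4116.0×1.0942 ≈ 4504 m/s.
Stage 2: m₀ = 8,980 kg, m_f = 8,980 − 6,470 = 2,510 kg; Δv = 338×9.8×ln(3.578) = 3312.4×1.2747 ≈ 4222 m/s.
Total Δv = 4504 + 4222 = 8726 m/s.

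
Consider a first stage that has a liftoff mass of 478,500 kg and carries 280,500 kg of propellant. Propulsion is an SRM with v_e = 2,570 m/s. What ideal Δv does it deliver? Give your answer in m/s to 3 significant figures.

m_f = m₀ − m_prop = 478,500 − 280,500 = 198,000 kg.
Using Δv = v_e ln(m₀/m_f): Δv = v_e · ln(m₀/m_f) = 2570.0 × ln(2.417) = 2570.0 × 0.8824 ≈ 2267.7 m/s.

Δv ≈ 2270 m/s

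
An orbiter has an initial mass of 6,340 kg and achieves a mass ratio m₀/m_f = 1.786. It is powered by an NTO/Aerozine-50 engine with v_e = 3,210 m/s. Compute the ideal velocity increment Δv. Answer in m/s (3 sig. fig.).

Δv ≈ 1860 m/s

Δv = v_e · ln(1.786) = 3210.0 × 0.5800 ≈ 1861.7 m/s.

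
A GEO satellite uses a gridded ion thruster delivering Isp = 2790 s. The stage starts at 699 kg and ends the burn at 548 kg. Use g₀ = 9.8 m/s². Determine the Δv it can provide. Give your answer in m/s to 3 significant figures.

Δv ≈ 6650 m/s

v_e = Isp · g₀ = 2790 × 9.8 = 27342.0 m/s.
Δv = v_e · ln(m₀/m_f) = 27342.0 × ln(1.276) = 27342.0 × 0.2434 ≈ 6654.4 m/s.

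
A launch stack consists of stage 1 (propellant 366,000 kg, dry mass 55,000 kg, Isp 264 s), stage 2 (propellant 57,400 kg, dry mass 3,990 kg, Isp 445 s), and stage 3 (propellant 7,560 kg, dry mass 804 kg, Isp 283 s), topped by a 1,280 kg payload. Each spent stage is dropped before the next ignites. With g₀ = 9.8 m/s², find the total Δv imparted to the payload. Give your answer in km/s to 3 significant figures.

Ignition mass of stage 1 = 366,000+55,000 + 57,400+3,990 + 7,560+804 + 1,280 = 492,034 kg.
Stage 1: m₀ = 492,034 kg, m_f = 492,034 − 366,000 = 126,034 kg; Δv = 264×9.8×ln(3.904) = 2587.2×1.3620 ≈ 3524 m/s.
Stage 2: m₀ = 71,034 kg, m_f = 71,034 − 57,400 = 13,634 kg; Δv = 445×9.8×ln(5.21) = 4361.0×1.6506 ≈ 7198 m/s.
Stage 3: m₀ = 9,644 kg, m_f = 9,644 − 7,560 = 2,084 kg; Δv = 283×9.8×ln(4.628) = 2773.4×1.5320 ≈ 4249 m/s.
Total Δv = 3524 + 7198 + 4249 = 14971 m/s.

Δv ≈ 15.0 km/s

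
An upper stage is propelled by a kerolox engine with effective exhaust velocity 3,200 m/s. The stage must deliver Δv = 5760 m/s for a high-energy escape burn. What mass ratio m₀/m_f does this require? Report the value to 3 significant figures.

m₀/m_f = exp(Δv / v_e) = exp(5760 / 3200.0) = exp(1.8000) = 6.0496.

mass ratio ≈ 6.05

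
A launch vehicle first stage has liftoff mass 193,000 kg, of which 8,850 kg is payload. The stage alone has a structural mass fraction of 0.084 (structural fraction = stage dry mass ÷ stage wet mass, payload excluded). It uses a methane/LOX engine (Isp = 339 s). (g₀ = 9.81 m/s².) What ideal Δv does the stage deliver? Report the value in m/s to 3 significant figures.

Stage wet mass = m₀ − payload = 193,000 − 8,850 = 184,150 kg.
Stage dry mass = ε × stage wet mass = 0.084 × 184,150 = 15,468.6 kg.
Burnout mass m_f = stage dry + payload = 15,468.6 + 8,850 = 24,318.6 kg.
v_e = Isp · g₀ = 339 × 9.81 = 3325.6 m/s.
From the ideal rocket equation, Δv = v_e · ln(193,000/24,318.6) = 3325.6 × ln(7.936) = 3325.6 × 2.0714 ≈ 6889 m/s.

Δv ≈ 6890 m/s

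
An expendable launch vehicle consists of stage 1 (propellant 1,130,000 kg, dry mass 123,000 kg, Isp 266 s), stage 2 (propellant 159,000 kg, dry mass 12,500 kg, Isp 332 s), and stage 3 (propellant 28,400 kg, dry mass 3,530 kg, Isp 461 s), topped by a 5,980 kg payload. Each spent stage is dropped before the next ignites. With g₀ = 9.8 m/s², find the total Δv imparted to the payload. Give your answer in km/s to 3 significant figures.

Δv ≈ 14.7 km/s

Ignition mass of stage 1 = 1,130,000+123,000 + 159,000+12,500 + 28,400+3,530 + 5,980 = 1,462,410 kg.
Stage 1: m₀ = 1,462,410 kg, m_f = 1,462,410 − 1,130,000 = 332,410 kg; Δv = 266×9.8×ln(4.399) = 2606.8×1.4815 ≈ 3862 m/s.
Stage 2: m₀ = 209,410 kg, m_f = 209,410 − 159,000 = 50,410 kg; Δv = 332×9.8×ln(4.154) = 3253.6×1.4241 ≈ 4633 m/s.
Stage 3: m₀ = 37,910 kg, m_f = 37,910 − 28,400 = 9,510 kg; Δv = 461×9.8×ln(3.986) = 4517.8×1.3829 ≈ 6248 m/s.
Total Δv = 3862 + 4633 + 6248 = 14743 m/s.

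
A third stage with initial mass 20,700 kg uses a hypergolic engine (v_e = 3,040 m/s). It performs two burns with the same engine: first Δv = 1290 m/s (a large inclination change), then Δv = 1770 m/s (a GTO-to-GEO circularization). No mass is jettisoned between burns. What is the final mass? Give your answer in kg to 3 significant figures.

After the first burn: m = 20700 × exp(−1290/3040.0) = 20700 × 0.65420 = 13,541.9 kg.
After the second burn: m = 13,541.9 × exp(−1770/3040.0) = 13,541.9 × 0.55865 = 7,565.18 kg.

final mass ≈ 7570 kg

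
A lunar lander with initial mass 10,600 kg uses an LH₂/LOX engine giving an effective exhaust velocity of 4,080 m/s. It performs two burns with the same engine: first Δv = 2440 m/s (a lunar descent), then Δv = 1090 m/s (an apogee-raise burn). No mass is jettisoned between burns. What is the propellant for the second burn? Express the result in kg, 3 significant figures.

After the first burn: m = 10600 × exp(−2440/4080.0) = 10600 × 0.54989 = 5,828.83 kg.
After the second burn: m = 5,828.83 × exp(−1090/4080.0) = 5,828.83 × 0.76555 = 4,462.26 kg.
Second-burn propellant = 5,828.83 − 4,462.26 = 1,366.57 kg.

propellant for the second burn ≈ 1370 kg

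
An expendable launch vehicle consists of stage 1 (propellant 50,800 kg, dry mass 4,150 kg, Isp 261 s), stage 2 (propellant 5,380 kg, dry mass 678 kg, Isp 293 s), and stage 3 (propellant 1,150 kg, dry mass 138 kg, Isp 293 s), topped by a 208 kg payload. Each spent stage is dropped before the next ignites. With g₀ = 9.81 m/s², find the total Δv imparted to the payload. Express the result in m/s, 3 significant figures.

Ignition mass of stage 1 = 50,800+4,150 + 5,380+678 + 1,150+138 + 208 = 62,504 kg.
Stage 1: m₀ = 62,504 kg, m_f = 62,504 − 50,800 = 11,704 kg; Δv = 261×9.81×ln(5.34) = 2560.4×1.6753 ≈ 4289 m/s.
Stage 2: m₀ = 7,554 kg, m_f = 7,554 − 5,380 = 2,174 kg; Δv = 293×9.81×ln(3.475) = 2874.3×1.2455 ≈ 3580 m/s.
Stage 3: m₀ = 1,496 kg, m_f = 1,496 − 1,150 = 346 kg; Δv = 293×9.81×ln(4.324) = 2874.3×1.4641 ≈ 4208 m/s.
Total Δv = 4289 + 3580 + 4208 = 12077 m/s.

Δv ≈ 12100 m/s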